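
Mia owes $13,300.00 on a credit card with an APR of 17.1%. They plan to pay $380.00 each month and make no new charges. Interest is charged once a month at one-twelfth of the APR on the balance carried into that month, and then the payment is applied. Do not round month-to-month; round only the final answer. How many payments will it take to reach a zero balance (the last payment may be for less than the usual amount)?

Monthly rate r = 17.1%/12 = 1.425% = 0.01425.
Recurrence: B ← B·(1+r) − $380.00.
Month 1: interest $189.53; balance after payment $13,109.52.
Month 2: interest $186.81; balance after payment $12,916.34.
Closed form: n = −ln(1 − rB₀/P)/ln(1+r) = −ln(0.50125)/ln(1.01425) ≈ 48.811, so the balance reaches zero during payment 49.

49 months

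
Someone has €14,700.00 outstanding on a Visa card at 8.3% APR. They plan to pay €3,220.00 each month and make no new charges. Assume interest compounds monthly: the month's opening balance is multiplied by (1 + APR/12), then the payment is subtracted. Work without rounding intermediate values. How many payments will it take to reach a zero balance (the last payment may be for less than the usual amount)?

Monthly rate r = 8.3%/12 = 0.691667% = 0.00691667.
Recurrence: B ← B·(1+r) − €3,220.00.
Month 1: interest €101.68; balance after payment €11,581.67.
Month 2: interest €80.11; balance after payment €8,441.78.
Month 3: interest €58.39; balance after payment €5,280.17.
Month 4: interest €36.52; balance after payment €2,096.69.
Month 5: interest €14.50; balance after payment €0.00.

5 payments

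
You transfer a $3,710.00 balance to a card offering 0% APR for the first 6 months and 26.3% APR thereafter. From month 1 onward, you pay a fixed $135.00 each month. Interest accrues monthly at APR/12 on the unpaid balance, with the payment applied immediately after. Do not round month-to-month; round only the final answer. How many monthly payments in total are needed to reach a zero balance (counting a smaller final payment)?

36 months

Promo months 1–6 at r₀ = 0%/12 = 0; months 7+ at r₁ = 26.3%/12 = 0.0219167.
After month 6 (no interest yet): B = $3,710.00 − 6·$135.00 = $2,900.00.
Then at r₁ with $135.00/mo: n₂ = −ln(1 − r₁·B/P)/ln(1+r₁) ≈ 29.35 → 30 more payments.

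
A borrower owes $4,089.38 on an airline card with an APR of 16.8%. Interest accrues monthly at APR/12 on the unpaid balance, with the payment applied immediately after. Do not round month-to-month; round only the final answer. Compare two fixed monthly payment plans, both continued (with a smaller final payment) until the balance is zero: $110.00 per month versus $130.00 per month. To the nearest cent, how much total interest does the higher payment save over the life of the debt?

$386.57

Monthly rate r = 16.8%/12 = 1.4% = 0.014.
At $110.00/mo: n = ⌈−ln(1 − rB₀/P)/ln(1+r)⌉ = 53 payments (last $94.96); total interest = total paid − $4,089.38 = $1,725.58.
At $130.00/mo: 42 payments (last $98.39); total interest $1,339.01.
Interest saved = $1,725.58 − $1,339.01 = $386.57.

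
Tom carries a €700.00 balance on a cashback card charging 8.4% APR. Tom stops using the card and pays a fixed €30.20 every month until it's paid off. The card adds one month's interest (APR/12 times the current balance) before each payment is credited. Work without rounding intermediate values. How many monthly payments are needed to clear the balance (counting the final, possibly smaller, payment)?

26 payments

Monthly rate r = 8.4%/12 = 0.7% = 0.007.
Recurrence: B ← B·(1+r) − €30.20.
Month 1: interest €4.90; balance after payment €674.70.
Month 2: interest €4.72; balance after payment €649.22.
Closed form: n = −ln(1 − rB₀/P)/ln(1+r) = −ln(0.83775)/ln(1.007) ≈ 25.379, so the balance reaches zero during payment 26.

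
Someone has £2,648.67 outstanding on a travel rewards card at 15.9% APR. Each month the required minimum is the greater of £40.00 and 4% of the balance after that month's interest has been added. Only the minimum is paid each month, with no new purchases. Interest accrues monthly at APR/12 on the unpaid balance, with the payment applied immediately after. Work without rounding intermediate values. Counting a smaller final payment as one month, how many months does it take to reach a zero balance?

66 months

Monthly rate r = 15.9%/12 = 1.325% = 0.01325.
While 4% of the post-interest balance exceeds £40.00, each month B ← (B·(1+r))·(1 − 0.04), i.e. B shrinks by the factor (1+r)·0.96 = 0.97272.
This holds for months 1–36. Entering month 37 the balance is £978.57; 4% of the post-interest balance is now below £40.00, so the flat £40.00 minimum applies from here.
From month 37 a fixed £40.00 at rate r clears £978.57 in 30 more payments. Total: 36 + 30 = 66 months.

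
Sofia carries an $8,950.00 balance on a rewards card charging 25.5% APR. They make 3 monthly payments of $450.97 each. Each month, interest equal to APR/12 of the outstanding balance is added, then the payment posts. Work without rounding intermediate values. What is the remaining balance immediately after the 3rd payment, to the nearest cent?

Monthly rate r = 25.5%/12 = 2.125% = 0.02125.
Each month: B ← B·(1+r) − $450.97.
Month 1: interest $190.19; balance after payment $8,689.22.
Month 2: interest $184.65; balance after payment $8,422.89.
Month 3: interest $178.99; balance after payment $8,150.91.

$8,150.91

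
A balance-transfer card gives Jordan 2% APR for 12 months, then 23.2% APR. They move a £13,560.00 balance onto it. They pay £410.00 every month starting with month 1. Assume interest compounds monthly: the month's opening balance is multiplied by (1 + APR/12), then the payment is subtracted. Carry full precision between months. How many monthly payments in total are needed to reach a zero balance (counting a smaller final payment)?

Promo months 1–12 at r₀ = 2%/12 = 0.00166667; months 13+ at r₁ = 23.2%/12 = 0.0193333.
After month 12: iterate B ← B·(1+r₀) − £410.00 for 12 months → £8,868.35.
Then at r₁ with £410.00/mo: n₂ = −ln(1 − r₁·B/P)/ln(1+r₁) ≈ 28.28 → 29 more payments.

41 payments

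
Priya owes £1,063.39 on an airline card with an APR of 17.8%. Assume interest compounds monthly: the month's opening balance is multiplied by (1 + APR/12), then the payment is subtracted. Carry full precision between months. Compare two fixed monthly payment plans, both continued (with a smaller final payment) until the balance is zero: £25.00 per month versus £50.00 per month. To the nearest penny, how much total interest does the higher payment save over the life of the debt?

Monthly rate r = 17.8%/12 = 1.48333% = 0.0148333.
At £25.00/mo: n = ⌈−ln(1 − rB₀/P)/ln(1+r)⌉ = 68 payments (last £17.48); total interest = total paid − £1,063.39 = £629.09.
At £50.00/mo: 26 payments (last £37.14); total interest £223.75.
Interest saved = £629.09 − £223.75 = £405.34.

£405.34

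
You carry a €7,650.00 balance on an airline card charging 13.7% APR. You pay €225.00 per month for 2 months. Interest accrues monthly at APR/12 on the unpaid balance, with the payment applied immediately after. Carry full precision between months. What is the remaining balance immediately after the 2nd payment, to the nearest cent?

Monthly rate r = 13.7%/12 = 1.14167% = 0.0114167.
Each month: B ← B·(1+r) − €225.00.
Month 1: interest €87.34; balance after payment €7,512.34.
Month 2: interest €85.77; balance after payment €7,373.10.

€7,373.10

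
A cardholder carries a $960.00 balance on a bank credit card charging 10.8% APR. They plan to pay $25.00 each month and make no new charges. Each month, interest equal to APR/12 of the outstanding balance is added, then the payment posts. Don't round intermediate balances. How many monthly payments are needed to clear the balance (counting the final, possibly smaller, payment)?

Monthly rate r = 10.8%/12 = 0.9% = 0.009.
Recurrence: B ← B·(1+r) − $25.00.
Month 1: interest $8.64; balance after payment $943.64.
Month 2: interest $8.49; balance after payment $927.13.
Closed form: n = −ln(1 − rB₀/P)/ln(1+r) = −ln(0.6544)/ln(1.009) ≈ 47.327, so the balance reaches zero during payment 48.

48 payments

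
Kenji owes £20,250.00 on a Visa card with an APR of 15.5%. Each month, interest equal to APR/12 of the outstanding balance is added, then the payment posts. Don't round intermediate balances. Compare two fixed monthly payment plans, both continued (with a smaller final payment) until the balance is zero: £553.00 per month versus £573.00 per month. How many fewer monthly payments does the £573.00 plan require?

2 fewer payments

Monthly rate r = 15.5%/12 = 1.29167% = 0.0129167.
At £553.00/mo: n = ⌈−ln(1 − rB₀/P)/ln(1+r)⌉ = 50 payments (last £503.07); total interest = total paid − £20,250.00 = £7,350.07.
At £573.00/mo: 48 payments (last £290.72); total interest £6,971.72.
Payments saved = 50 − 48 = 2.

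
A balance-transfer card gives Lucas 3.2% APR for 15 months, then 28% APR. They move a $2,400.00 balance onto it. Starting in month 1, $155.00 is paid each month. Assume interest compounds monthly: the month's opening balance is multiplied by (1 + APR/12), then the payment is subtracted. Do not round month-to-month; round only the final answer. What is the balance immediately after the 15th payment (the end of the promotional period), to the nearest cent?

Promo months 1–15 at r₀ = 3.2%/12 = 0.00266667; months 16+ at r₁ = 28%/12 = 0.0233333.
After month 15: iterate B ← B·(1+r₀) − $155.00 for 15 months → $128.91.

$128.91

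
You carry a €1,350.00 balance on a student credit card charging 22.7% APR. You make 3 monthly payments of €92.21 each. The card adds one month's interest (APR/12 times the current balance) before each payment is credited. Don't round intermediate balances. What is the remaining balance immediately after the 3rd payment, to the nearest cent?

Monthly rate r = 22.7%/12 = 1.89167% = 0.0189167.
Each month: B ← B·(1+r) − €92.21.
Month 1: interest €25.54; balance after payment €1,283.33.
Month 2: interest €24.28; balance after payment €1,215.39.
Month 3: interest €22.99; balance after payment €1,146.17.

€1,146.17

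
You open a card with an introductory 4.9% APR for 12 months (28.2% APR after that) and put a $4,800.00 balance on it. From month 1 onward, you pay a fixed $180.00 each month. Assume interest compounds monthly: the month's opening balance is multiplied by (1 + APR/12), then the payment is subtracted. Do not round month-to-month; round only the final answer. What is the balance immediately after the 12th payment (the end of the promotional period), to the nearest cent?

Promo months 1–12 at r₀ = 4.9%/12 = 0.00408333; months 13+ at r₁ = 28.2%/12 = 0.0235.
After month 12: iterate B ← B·(1+r₀) − $180.00 for 12 months → $2,831.38.

$2,831.38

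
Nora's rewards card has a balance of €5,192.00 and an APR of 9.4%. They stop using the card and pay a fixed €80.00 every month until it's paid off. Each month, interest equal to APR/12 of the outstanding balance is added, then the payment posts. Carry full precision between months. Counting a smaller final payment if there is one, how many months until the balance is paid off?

92 payments

Monthly rate r = 9.4%/12 = 0.783333% = 0.00783333.
Recurrence: B ← B·(1+r) − €80.00.
Month 1: interest €40.67; balance after payment €5,152.67.
Month 2: interest €40.36; balance after payment €5,113.03.
Closed form: n = −ln(1 − rB₀/P)/ln(1+r) = −ln(0.49162)/ln(1.00783) ≈ 91.000, so the balance reaches zero during payment 92.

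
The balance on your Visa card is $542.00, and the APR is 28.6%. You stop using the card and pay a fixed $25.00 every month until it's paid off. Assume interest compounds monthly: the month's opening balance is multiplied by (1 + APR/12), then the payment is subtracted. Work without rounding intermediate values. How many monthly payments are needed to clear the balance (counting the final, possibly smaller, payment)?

Monthly rate r = 28.6%/12 = 2.38333% = 0.0238333.
Recurrence: B ← B·(1+r) − $25.00.
Month 1: interest $12.92; balance after payment $529.92.
Month 2: interest $12.63; balance after payment $517.55.
Closed form: n = −ln(1 − rB₀/P)/ln(1+r) = −ln(0.48329)/ln(1.02383) ≈ 30.871, so the balance reaches zero during payment 31.

31 payments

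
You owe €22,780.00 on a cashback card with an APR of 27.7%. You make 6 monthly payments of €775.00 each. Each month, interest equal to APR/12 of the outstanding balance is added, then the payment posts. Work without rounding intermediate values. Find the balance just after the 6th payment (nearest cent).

Monthly rate r = 27.7%/12 = 2.30833% = 0.0230833.
Each month: B ← B·(1+r) − €775.00.
Month 1: interest €525.84; balance after payment €22,530.84.
Month 2: interest €520.09; balance after payment €22,275.93.
Month 3: interest €514.20; balance after payment €22,015.13.
Month 4: interest €508.18; balance after payment €21,748.31.
Month 5: interest €502.02; balance after payment €21,475.33.
Month 6: interest €495.72; balance after payment €21,196.06.

€21,196.06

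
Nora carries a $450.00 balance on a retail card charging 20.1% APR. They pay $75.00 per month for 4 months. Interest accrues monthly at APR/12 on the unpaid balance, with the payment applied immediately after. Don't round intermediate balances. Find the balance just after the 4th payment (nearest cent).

Monthly rate r = 20.1%/12 = 1.675% = 0.01675.
Each month: B ← B·(1+r) − $75.00.
Month 1: interest $7.54; balance after payment $382.54.
Month 2: interest $6.41; balance after payment $313.95.
Month 3: interest $5.26; balance after payment $244.20.
Month 4: interest $4.09; balance after payment $173.29.

$173.29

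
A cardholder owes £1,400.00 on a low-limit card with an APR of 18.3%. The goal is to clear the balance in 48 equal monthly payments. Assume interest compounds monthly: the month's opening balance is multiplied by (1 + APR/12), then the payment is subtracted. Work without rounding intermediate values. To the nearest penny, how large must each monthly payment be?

£41.34

Monthly rate r = 18.3%/12 = 1.525% = 0.01525.
Level-payment amortization: P = B₀·r / (1 − (1+r)^(−n)) = 1400.00·0.01525 / (1 − 1.01525^(−48)).
Denominator 1 − (1+r)^(−48) = 0.516389092.
P = 21.35 / 0.516389092 ≈ 41.34.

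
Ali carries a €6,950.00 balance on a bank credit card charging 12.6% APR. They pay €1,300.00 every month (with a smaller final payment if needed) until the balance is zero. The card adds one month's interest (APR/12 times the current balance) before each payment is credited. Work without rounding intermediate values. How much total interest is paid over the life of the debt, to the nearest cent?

Monthly rate r = 12.6%/12 = 1.05% = 0.0105.
Payoff takes n = ⌈−ln(1 − rB₀/P)/ln(1+r)⌉ = ⌈5.531⌉ = 6 payments; the last is €691.87.
Total paid = 5·€1,300.00 + €691.87 = €7,191.87.
Total interest = total paid − principal = €7,191.87 − €6,950.00 = €241.87.

€241.87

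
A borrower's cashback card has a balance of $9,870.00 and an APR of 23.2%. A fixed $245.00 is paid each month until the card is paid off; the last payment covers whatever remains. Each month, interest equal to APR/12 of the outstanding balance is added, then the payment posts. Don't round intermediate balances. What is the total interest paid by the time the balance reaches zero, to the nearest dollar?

$9,437

Monthly rate r = 23.2%/12 = 1.93333% = 0.0193333.
Payoff takes n = ⌈−ln(1 − rB₀/P)/ln(1+r)⌉ = ⌈78.801⌉ = 79 payments; the last is $196.62.
Total paid = 78·$245.00 + $196.62 = $19,306.62.
Total interest = total paid − principal = $19,306.62 − $9,870.00 = $9,436.62.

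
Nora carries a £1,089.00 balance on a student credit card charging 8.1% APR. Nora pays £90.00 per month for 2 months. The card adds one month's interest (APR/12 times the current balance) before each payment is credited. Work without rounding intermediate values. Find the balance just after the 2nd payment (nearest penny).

£923.14

Monthly rate r = 8.1%/12 = 0.675% = 0.00675.
Each month: B ← B·(1+r) − £90.00.
Month 1: interest £7.35; balance after payment £1,006.35.
Month 2: interest £6.79; balance after payment £923.14.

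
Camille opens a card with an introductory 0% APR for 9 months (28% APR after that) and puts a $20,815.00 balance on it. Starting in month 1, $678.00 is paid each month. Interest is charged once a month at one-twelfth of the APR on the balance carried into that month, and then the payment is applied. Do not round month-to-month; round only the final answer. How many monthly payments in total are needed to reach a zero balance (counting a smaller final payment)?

Promo months 1–9 at r₀ = 0%/12 = 0; months 10+ at r₁ = 28%/12 = 0.0233333.
After month 9 (no interest yet): B = $20,815.00 − 9·$678.00 = $14,713.00.
Then at r₁ with $678.00/mo: n₂ = −ln(1 − r₁·B/P)/ln(1+r₁) ≈ 30.61 → 31 more payments.

40 payments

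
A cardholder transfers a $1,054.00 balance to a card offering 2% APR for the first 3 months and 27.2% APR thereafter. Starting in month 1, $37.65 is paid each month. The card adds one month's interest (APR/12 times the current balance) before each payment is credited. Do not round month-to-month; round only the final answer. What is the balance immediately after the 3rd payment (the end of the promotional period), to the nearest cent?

Promo months 1–3 at r₀ = 2%/12 = 0.00166667; months 4+ at r₁ = 27.2%/12 = 0.0226667.
After month 3: iterate B ← B·(1+r₀) − $37.65 for 3 months → $946.14.

$946.14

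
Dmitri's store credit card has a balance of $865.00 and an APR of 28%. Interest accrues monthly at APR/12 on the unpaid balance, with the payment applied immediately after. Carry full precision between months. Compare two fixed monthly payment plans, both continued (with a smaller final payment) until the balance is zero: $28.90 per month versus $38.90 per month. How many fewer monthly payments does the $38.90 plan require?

20 fewer payments

Monthly rate r = 28%/12 = 2.33333% = 0.0233333.
At $28.90/mo: n = ⌈−ln(1 − rB₀/P)/ln(1+r)⌉ = 52 payments (last $27.92); total interest = total paid − $865.00 = $636.82.
At $38.90/mo: 32 payments (last $28.01); total interest $368.91.
Payments saved = 52 − 32 = 20.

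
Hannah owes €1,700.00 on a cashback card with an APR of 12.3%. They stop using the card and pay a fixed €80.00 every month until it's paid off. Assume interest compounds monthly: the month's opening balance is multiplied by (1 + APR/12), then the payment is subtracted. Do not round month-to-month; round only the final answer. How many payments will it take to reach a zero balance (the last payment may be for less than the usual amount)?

Monthly rate r = 12.3%/12 = 1.025% = 0.01025.
Recurrence: B ← B·(1+r) − €80.00.
Month 1: interest €17.43; balance after payment €1,637.42.
Month 2: interest €16.78; balance after payment €1,574.21.
Closed form: n = −ln(1 − rB₀/P)/ln(1+r) = −ln(0.78219)/ln(1.01025) ≈ 24.090, so the balance reaches zero during payment 25.

25 months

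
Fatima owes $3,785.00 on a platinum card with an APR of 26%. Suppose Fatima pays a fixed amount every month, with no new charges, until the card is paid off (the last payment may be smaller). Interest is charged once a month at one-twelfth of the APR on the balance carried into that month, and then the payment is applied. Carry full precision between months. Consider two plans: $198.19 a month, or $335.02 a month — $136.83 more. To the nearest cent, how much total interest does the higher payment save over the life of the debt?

$549.83

Monthly rate r = 26%/12 = 2.16667% = 0.0216667.
At $198.19/mo: n = ⌈−ln(1 − rB₀/P)/ln(1+r)⌉ = 25 payments (last $181.61); total interest = total paid − $3,785.00 = $1,153.17.
At $335.02/mo: 14 payments (last $33.08); total interest $603.34.
Interest saved = $1,153.17 − $603.34 = $549.83.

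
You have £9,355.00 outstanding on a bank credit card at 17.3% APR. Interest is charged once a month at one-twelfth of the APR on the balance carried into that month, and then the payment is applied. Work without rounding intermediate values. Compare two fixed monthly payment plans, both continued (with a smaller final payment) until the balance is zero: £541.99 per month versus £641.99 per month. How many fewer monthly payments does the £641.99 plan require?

Monthly rate r = 17.3%/12 = 1.44167% = 0.0144167.
At £541.99/mo: n = ⌈−ln(1 − rB₀/P)/ln(1+r)⌉ = 20 payments (last £536.72); total interest = total paid − £9,355.00 = £1,479.53.
At £641.99/mo: 17 payments (last £306.19); total interest £1,223.03.
Payments saved = 20 − 17 = 3.

3 fewer payments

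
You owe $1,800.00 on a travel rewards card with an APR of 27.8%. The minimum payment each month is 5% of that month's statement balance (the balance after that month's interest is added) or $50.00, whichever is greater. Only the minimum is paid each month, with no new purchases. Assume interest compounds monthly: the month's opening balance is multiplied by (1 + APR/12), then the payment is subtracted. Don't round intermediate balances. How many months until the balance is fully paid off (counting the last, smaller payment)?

Monthly rate r = 27.8%/12 = 2.31667% = 0.0231667.
While 5% of the post-interest balance exceeds $50.00, each month B ← (B·(1+r))·(1 − 0.05), i.e. B shrinks by the factor (1+r)·0.95 = 0.97201.
This holds for months 1–22. Entering month 23 the balance is $963.86; 5% of the post-interest balance is now below $50.00, so the flat $50.00 minimum applies from here.
From month 23 a fixed $50.00 at rate r clears $963.86 in 26 more payments. Total: 22 + 26 = 48 months.

48 months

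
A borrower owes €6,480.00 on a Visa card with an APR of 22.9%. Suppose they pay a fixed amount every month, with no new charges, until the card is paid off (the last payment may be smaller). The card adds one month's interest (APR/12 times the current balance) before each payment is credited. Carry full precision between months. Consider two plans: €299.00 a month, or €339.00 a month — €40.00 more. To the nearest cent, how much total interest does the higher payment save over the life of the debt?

€304.62

Monthly rate r = 22.9%/12 = 1.90833% = 0.0190833.
At €299.00/mo: n = ⌈−ln(1 − rB₀/P)/ln(1+r)⌉ = 29 payments (last €70.38); total interest = total paid − €6,480.00 = €1,962.38.
At €339.00/mo: 25 payments (last €1.76); total interest €1,657.76.
Interest saved = €1,962.38 − €1,657.76 = €304.62.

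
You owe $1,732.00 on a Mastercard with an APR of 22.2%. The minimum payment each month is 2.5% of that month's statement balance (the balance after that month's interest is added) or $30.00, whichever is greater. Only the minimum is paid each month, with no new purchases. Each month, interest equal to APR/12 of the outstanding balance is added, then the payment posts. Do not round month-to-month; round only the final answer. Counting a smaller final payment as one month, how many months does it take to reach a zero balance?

Monthly rate r = 22.2%/12 = 1.85% = 0.0185.
While 2.5% of the post-interest balance exceeds $30.00, each month B ← (B·(1+r))·(1 − 0.025), i.e. B shrinks by the factor (1+r)·0.975 = 0.99304.
This holds for months 1–56. Entering month 57 the balance is $1,171.18; 2.5% of the post-interest balance is now below $30.00, so the flat $30.00 minimum applies from here.
From month 57 a fixed $30.00 at rate r clears $1,171.18 in 70 more payments. Total: 56 + 70 = 126 months.

126 months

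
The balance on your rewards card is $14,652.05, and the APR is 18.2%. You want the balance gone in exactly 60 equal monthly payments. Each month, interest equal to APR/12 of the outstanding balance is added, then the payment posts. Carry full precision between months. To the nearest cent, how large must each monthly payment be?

$373.66

Monthly rate r = 18.2%/12 = 1.51667% = 0.0151667.
Level-payment amortization: P = B₀·r / (1 − (1+r)^(−n)) = 14652.05·0.0151667 / (1 − 1.01517^(−60)).
Denominator 1 − (1+r)^(−60) = 0.594716379.
P = 222.223 / 0.594716379 ≈ 373.66.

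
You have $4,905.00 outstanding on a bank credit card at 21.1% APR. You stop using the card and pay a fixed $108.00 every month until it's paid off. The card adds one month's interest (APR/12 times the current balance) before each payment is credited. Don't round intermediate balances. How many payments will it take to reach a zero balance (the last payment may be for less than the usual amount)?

Monthly rate r = 21.1%/12 = 1.75833% = 0.0175833.
Recurrence: B ← B·(1+r) − $108.00.
Month 1: interest $86.25; balance after payment $4,883.25.
Month 2: interest $85.86; balance after payment $4,861.11.
Closed form: n = −ln(1 − rB₀/P)/ln(1+r) = −ln(0.20142)/ln(1.01758) ≈ 91.927, so the balance reaches zero during payment 92.

92 payments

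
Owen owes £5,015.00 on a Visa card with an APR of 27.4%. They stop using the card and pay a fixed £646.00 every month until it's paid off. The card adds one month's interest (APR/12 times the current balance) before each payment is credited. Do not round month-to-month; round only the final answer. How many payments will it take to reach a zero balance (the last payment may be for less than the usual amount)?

9 payments

Monthly rate r = 27.4%/12 = 2.28333% = 0.0228333.
Recurrence: B ← B·(1+r) − £646.00.
Month 1: interest £114.51; balance after payment £4,483.51.
Month 2: interest £102.37; balance after payment £3,939.88.
Closed form: n = −ln(1 − rB₀/P)/ln(1+r) = −ln(0.82274)/ln(1.02283) ≈ 8.642, so the balance reaches zero during payment 9.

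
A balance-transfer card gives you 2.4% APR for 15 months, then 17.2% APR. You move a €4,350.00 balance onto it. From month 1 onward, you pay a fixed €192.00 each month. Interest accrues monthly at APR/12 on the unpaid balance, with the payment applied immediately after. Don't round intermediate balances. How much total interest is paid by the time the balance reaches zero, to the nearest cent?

Promo months 1–15 at r₀ = 2.4%/12 = 0.002; months 16+ at r₁ = 17.2%/12 = 0.0143333.
After month 15: iterate B ← B·(1+r₀) − €192.00 for 15 months → €1,561.67.
Then at r₁ with €192.00/mo: n₂ = −ln(1 − r₁·B/P)/ln(1+r₁) ≈ 8.71 → 9 more payments.
Total paid = 23·€192.00 + €136.61 = €4,552.61; interest = €4,552.61 − €4,350.00 = €202.61.

€202.61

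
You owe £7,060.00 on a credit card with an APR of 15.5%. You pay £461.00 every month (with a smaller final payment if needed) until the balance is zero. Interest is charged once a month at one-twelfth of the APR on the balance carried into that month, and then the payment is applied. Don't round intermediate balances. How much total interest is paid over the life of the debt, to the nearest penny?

£857.74

Monthly rate r = 15.5%/12 = 1.29167% = 0.0129167.
Payoff takes n = ⌈−ln(1 − rB₀/P)/ln(1+r)⌉ = ⌈17.174⌉ = 18 payments; the last is £80.74.
Total paid = 17·£461.00 + £80.74 = £7,917.74.
Total interest = total paid − principal = £7,917.74 − £7,060.00 = £857.74.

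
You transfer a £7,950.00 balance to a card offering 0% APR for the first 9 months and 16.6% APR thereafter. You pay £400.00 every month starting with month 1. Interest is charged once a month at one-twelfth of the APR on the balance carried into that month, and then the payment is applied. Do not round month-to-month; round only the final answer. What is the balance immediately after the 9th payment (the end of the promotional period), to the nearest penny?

£4,350.00

Promo months 1–9 at r₀ = 0%/12 = 0; months 10+ at r₁ = 16.6%/12 = 0.0138333.
After month 9 (no interest yet): B = £7,950.00 − 9·£400.00 = £4,350.00.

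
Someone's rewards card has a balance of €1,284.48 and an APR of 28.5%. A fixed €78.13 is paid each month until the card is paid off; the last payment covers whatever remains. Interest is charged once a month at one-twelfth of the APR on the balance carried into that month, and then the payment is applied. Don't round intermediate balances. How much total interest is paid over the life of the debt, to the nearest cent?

Monthly rate r = 28.5%/12 = 2.375% = 0.02375.
Payoff takes n = ⌈−ln(1 − rB₀/P)/ln(1+r)⌉ = ⌈21.091⌉ = 22 payments; the last is €7.15.
Total paid = 21·€78.13 + €7.15 = €1,647.88.
Total interest = total paid − principal = €1,647.88 − €1,284.48 = €363.40.

€363.40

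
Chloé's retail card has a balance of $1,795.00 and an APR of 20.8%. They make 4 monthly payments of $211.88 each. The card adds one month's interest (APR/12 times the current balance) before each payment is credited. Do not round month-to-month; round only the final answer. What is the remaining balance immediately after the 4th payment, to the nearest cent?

$1,052.92

Monthly rate r = 20.8%/12 = 1.73333% = 0.0173333.
Each month: B ← B·(1+r) − $211.88.
Month 1: interest $31.11; balance after payment $1,614.23.
Month 2: interest $27.98; balance after payment $1,430.33.
Month 3: interest $24.79; balance after payment $1,243.25.
Month 4: interest $21.55; balance after payment $1,052.92.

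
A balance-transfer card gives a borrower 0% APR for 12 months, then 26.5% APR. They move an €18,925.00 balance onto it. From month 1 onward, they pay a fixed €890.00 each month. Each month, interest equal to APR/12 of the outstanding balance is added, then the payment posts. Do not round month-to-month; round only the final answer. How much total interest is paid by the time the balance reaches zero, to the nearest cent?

Promo months 1–12 at r₀ = 0%/12 = 0; months 13+ at r₁ = 26.5%/12 = 0.0220833.
After month 12 (no interest yet): B = €18,925.00 − 12·€890.00 = €8,245.00.
Then at r₁ with €890.00/mo: n₂ = −ln(1 − r₁·B/P)/ln(1+r₁) ≈ 10.48 → 11 more payments.
Total paid = 22·€890.00 + €428.46 = €20,008.46; interest = €20,008.46 − €18,925.00 = €1,083.46.

€1,083.46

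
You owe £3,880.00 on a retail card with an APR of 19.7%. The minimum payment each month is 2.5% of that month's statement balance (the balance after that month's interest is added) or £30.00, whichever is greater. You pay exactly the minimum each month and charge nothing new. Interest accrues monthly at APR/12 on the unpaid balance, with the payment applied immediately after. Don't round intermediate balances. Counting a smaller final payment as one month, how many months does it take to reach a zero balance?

196 months

Monthly rate r = 19.7%/12 = 1.64167% = 0.0164167.
While 2.5% of the post-interest balance exceeds £30.00, each month B ← (B·(1+r))·(1 − 0.025), i.e. B shrinks by the factor (1+r)·0.975 = 0.99101.
This holds for months 1–132. Entering month 133 the balance is £1,177.38; 2.5% of the post-interest balance is now below £30.00, so the flat £30.00 minimum applies from here.
From month 133 a fixed £30.00 at rate r clears £1,177.38 in 64 more payments. Total: 132 + 64 = 196 months.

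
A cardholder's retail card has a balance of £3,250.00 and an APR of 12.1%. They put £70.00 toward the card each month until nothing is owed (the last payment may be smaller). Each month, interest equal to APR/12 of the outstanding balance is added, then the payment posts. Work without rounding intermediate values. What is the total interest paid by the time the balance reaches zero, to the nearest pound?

Monthly rate r = 12.1%/12 = 1.00833% = 0.0100833.
Payoff takes n = ⌈−ln(1 − rB₀/P)/ln(1+r)⌉ = ⌈62.934⌉ = 63 payments; the last is £65.38.
Total paid = 62·£70.00 + £65.38 = £4,405.38.
Total interest = total paid − principal = £4,405.38 − £3,250.00 = £1,155.38.

£1,155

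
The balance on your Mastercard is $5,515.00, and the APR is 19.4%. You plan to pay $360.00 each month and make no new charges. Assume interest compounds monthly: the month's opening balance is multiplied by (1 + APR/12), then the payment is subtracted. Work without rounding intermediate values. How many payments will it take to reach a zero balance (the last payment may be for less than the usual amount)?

18 months

Monthly rate r = 19.4%/12 = 1.61667% = 0.0161667.
Recurrence: B ← B·(1+r) − $360.00.
Month 1: interest $89.16; balance after payment $5,244.16.
Month 2: interest $84.78; balance after payment $4,968.94.
Closed form: n = −ln(1 − rB₀/P)/ln(1+r) = −ln(0.75234)/ln(1.01617) ≈ 17.744, so the balance reaches zero during payment 18.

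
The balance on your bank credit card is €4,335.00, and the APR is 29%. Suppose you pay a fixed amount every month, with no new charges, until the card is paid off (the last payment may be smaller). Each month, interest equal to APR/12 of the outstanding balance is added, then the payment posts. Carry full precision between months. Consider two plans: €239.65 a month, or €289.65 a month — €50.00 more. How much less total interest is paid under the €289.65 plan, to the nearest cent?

€322.28

Monthly rate r = 29%/12 = 2.41667% = 0.0241667.
At €239.65/mo: n = ⌈−ln(1 − rB₀/P)/ln(1+r)⌉ = 25 payments (last €16.60); total interest = total paid − €4,335.00 = €1,433.20.
At €289.65/mo: 19 payments (last €232.22); total interest €1,110.92.
Interest saved = €1,433.20 − €1,110.92 = €322.28.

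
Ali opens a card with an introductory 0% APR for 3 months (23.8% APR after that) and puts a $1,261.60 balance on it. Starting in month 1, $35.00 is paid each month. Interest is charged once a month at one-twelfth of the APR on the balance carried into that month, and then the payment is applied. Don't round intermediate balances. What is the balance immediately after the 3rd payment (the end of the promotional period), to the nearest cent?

Promo months 1–3 at r₀ = 0%/12 = 0; months 4+ at r₁ = 23.8%/12 = 0.0198333.
After month 3 (no interest yet): B = $1,261.60 − 3·$35.00 = $1,156.60.

$1,156.60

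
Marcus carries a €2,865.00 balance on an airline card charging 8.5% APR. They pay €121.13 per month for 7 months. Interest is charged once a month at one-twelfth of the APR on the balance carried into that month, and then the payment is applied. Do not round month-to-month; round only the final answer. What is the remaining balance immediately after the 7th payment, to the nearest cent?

Monthly rate r = 8.5%/12 = 0.708333% = 0.00708333.
Each month: B ← B·(1+r) − €121.13.
Month 1: interest €20.29; balance after payment €2,764.16.
Month 2: interest €19.58; balance after payment €2,662.61.
Month 3: interest €18.86; balance after payment €2,560.34.
Month 4: interest €18.14; balance after payment €2,457.35.
Month 5: interest €17.41; balance after payment €2,353.63.
Month 6: interest €16.67; balance after payment €2,249.17.
Month 7: interest €15.93; balance after payment €2,143.97.

€2,143.97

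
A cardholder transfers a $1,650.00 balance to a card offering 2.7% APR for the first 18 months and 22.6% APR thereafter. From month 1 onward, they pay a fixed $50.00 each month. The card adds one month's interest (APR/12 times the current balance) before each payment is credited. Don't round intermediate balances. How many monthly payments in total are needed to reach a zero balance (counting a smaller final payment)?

38 payments

Promo months 1–18 at r₀ = 2.7%/12 = 0.00225; months 19+ at r₁ = 22.6%/12 = 0.0188333.
After month 18: iterate B ← B·(1+r₀) − $50.00 for 18 months → $800.70.
Then at r₁ with $50.00/mo: n₂ = −ln(1 − r₁·B/P)/ln(1+r₁) ≈ 19.24 → 20 more payments.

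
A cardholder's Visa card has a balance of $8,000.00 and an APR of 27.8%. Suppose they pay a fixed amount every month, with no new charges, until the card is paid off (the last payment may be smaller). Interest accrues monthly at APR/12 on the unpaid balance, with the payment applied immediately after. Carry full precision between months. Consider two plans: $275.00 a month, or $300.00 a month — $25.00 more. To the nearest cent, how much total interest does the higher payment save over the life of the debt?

Monthly rate r = 27.8%/12 = 2.31667% = 0.0231667.
At $275.00/mo: n = ⌈−ln(1 − rB₀/P)/ln(1+r)⌉ = 49 payments (last $256.64); total interest = total paid − $8,000.00 = $5,456.64.
At $300.00/mo: 42 payments (last $298.09); total interest $4,598.09.
Interest saved = $5,456.64 − $4,598.09 = $858.55.

$858.55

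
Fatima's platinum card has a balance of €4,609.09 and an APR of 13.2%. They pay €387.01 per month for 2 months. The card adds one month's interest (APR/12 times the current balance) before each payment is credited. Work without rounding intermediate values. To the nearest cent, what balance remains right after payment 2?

€3,932.77

Monthly rate r = 13.2%/12 = 1.1% = 0.011.
Each month: B ← B·(1+r) − €387.01.
Month 1: interest €50.70; balance after payment €4,272.78.
Month 2: interest €47.00; balance after payment €3,932.77.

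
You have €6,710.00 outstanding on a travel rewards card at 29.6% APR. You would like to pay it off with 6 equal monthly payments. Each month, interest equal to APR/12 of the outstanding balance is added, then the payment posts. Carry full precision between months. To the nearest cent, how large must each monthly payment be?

€1,216.84

Monthly rate r = 29.6%/12 = 2.46667% = 0.0246667.
Level-payment amortization: P = B₀·r / (1 − (1+r)^(−n)) = 6710.00·0.0246667 / (1 − 1.02467^(−6)).
Denominator 1 − (1+r)^(−6) = 0.136018687.
P = 165.513 / 0.136018687 ≈ 1216.84.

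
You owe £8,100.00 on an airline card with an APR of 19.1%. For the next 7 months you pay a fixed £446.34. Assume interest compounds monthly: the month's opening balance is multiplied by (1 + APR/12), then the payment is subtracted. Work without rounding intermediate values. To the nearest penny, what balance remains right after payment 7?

Monthly rate r = 19.1%/12 = 1.59167% = 0.0159167.
Each month: B ← B·(1+r) − £446.34.
Month 1: interest £128.93; balance after payment £7,782.58.
Month 2: interest £123.87; balance after payment £7,460.12.
Month 3: interest £118.74; balance after payment £7,132.52.
Month 4: interest £113.53; balance after payment £6,799.70.
Month 5: interest £108.23; balance after payment £6,461.59.
Month 6: interest £102.85; balance after payment £6,118.10.
Month 7: interest £97.38; balance after payment £5,769.14.

£5,769.14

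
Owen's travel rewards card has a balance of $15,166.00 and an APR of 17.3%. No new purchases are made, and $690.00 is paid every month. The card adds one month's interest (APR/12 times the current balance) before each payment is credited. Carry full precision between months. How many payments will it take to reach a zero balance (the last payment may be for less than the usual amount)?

Monthly rate r = 17.3%/12 = 1.44167% = 0.0144167.
Recurrence: B ← B·(1+r) − $690.00.
Month 1: interest $218.64; balance after payment $14,694.64.
Month 2: interest $211.85; balance after payment $14,216.49.
Closed form: n = −ln(1 − rB₀/P)/ln(1+r) = −ln(0.68313)/ln(1.01442) ≈ 26.623, so the balance reaches zero during payment 27.

27 months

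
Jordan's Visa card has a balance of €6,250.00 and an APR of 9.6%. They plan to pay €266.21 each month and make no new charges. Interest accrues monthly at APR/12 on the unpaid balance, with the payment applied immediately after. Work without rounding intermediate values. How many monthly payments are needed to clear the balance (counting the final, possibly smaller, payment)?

Monthly rate r = 9.6%/12 = 0.8% = 0.008.
Recurrence: B ← B·(1+r) − €266.21.
Month 1: interest €50.00; balance after payment €6,033.79.
Month 2: interest €48.27; balance after payment €5,815.85.
Closed form: n = −ln(1 − rB₀/P)/ln(1+r) = −ln(0.81218)/ln(1.008) ≈ 26.108, so the balance reaches zero during payment 27.

27 payments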